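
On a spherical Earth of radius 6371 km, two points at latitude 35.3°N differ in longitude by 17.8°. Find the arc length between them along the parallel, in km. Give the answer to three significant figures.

1620 km

Arc length along a parallel = R cos φ · Δλ (with Δλ in radians).
= 6371 × cos 35.3° × (17.8° × π/180) = 6371 × 0.8161 × 0.3107 ≈ 1620 km.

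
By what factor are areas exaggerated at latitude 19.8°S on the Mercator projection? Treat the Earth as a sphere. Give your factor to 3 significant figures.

1.13

For Mercator, h = k = sec φ (a conformal cylindrical projection has a single point scale, 1/cos φ).
Areal scale = k² = sec²φ = 1/cos²(19.8°) = 1/0.9409² = 1.130.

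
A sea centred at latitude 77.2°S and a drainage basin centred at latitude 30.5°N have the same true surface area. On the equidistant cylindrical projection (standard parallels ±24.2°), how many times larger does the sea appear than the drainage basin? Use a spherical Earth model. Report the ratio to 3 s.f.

3.89

The equidistant cylindrical projection with φ₀ = 24.2° has h = 1 (meridians true) and k = cos φ₀ / cos φ along parallels.
Areal scale at 77.2°: h·k = 1.000 × 4.117 = 4.117.
Areal scale at 30.5°: h·k = 1.000 × 1.059 = 1.059.
Ratio = 4.117/1.059 ≈ 3.89.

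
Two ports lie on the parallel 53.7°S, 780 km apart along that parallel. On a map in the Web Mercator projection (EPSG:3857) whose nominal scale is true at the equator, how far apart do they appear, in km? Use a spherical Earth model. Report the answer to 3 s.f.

1320 km

Mercator is conformal, so the point scale is isotropic: h = k = sec φ = 1/cos φ.
Along the parallel, k = sec 53.7° = 1/0.5920 = 1.689.
Map distance = 780 × 1.689 ≈ 1320 km.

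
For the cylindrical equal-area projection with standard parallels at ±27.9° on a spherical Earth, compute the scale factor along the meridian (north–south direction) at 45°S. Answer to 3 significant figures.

0.800

A cylindrical equal-area projection with standard parallel φ₀ has meridian scale h = cos φ / cos φ₀ and parallel scale k = cos φ₀ / cos φ (so areas are preserved, h·k = 1).
h = cos 45° / cos 27.9° = 0.7071/0.8838 = 0.8001.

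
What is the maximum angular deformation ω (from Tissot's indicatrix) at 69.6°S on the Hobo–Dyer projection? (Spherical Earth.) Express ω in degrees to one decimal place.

Hobo–Dyer is a cylindrical equal-area projection with standard parallels at ±37.5°. Cylindrical equal-area (φ₀ = 37.5°): h = cos φ / cos 37.5° along meridians, k = cos 37.5° / cos φ along parallels; h·k = 1.
At 69.6°: h = 0.4394, k = 2.276; principal scales a = 2.276, b = 0.4394.
sin(ω/2) = (a − b)/(a + b) = 1.837/2.715 = 0.6764, so ω = 2 arcsin(0.6764) ≈ 85.1°.

85.1°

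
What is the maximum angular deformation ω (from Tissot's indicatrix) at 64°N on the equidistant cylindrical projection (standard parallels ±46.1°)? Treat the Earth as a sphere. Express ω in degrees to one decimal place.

26.0°

In the equirectangular projection with standard parallel φ₀ = 46.1° (x = Rλ cos φ₀, y = Rφ), meridians are true-scale (h = 1) and the parallel scale is k = cos φ₀ / cos φ.
At 64°: h = 1.000, k = 1.582; principal scales a = 1.582, b = 1.000.
sin(ω/2) = (a − b)/(a + b) = 0.5818/2.582 = 0.2253, so ω = 2 arcsin(0.2253) ≈ 26.0°.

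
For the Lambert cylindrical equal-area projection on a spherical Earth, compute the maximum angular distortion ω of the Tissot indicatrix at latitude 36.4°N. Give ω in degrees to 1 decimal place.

The Lambert cylindrical equal-area projection is the cylindrical equal-area projection with its standard parallel at the equator (φ₀ = 0). Cylindrical equal-area (φ₀ = 0°): h = cos φ / cos 0° along meridians, k = cos 0° / cos φ along parallels; h·k = 1.
At 36.4°: h = 0.8049, k = 1.242; principal scales a = 1.242, b = 0.8049.
sin(ω/2) = (a − b)/(a + b) = 0.4375/2.047 = 0.2137, so ω = 2 arcsin(0.2137) ≈ 24.7°.

24.7°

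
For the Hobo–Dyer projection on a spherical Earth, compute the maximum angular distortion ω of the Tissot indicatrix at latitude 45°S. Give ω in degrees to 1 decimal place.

Hobo–Dyer is a cylindrical equal-area projection with standard parallels at ±37.5°. Cylindrical equal-area (φ₀ = 37.5°): h = cos φ / cos 37.5° along meridians, k = cos 37.5° / cos φ along parallels; h·k = 1.
At 45°: h = 0.8913, k = 1.122; principal scales a = 1.122, b = 0.8913.
sin(ω/2) = (a − b)/(a + b) = 0.2307/2.013 = 0.1146, so ω = 2 arcsin(0.1146) ≈ 13.2°.

13.2°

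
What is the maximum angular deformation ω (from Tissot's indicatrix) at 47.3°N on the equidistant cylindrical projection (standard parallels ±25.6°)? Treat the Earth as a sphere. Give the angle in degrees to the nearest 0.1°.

With standard parallel φ₀ = 25.6°, the equirectangular projection gives x = Rλ cos φ₀, y = Rφ, so h = 1 and k = cos 25.6° / cos φ.
At 47.3°: h = 1.000, k = 1.330; principal scales a = 1.330, b = 1.000.
sin(ω/2) = (a − b)/(a + b) = 0.3298/2.330 = 0.1416, so ω = 2 arcsin(0.1416) ≈ 16.3°.

16.3°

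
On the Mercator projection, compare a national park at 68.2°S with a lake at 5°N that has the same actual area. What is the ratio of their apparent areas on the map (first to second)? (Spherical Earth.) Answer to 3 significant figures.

7.20

On Mercator, area is exaggerated by sec²φ = 1/cos²φ.
At 68.2°: sec²(68.2°) = 1/0.3714² = 7.251.
At 5°: sec²(5°) = 1/0.9962² = 1.008.
Ratio = 7.251/1.008 = cos²(5°)/cos²(68.2°) ≈ 7.20.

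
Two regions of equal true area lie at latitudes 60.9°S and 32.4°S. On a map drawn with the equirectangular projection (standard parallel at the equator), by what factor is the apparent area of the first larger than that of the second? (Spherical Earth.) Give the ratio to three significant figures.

In the plate carrée (x = Rλ, y = Rφ), meridians are true-scale (h = 1) and parallels are stretched by k = sec φ.
Areal scale at 60.9°: h·k = 1.000 × 2.056 = 2.056.
Areal scale at 32.4°: h·k = 1.000 × 1.184 = 1.184.
Ratio = 2.056/1.184 ≈ 1.74.

1.74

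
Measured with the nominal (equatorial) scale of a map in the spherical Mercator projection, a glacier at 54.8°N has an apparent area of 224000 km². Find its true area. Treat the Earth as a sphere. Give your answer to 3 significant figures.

The Mercator projection is conformal; its linear scale factor is the same in every direction and equals sec φ = 1/cos φ.
Areal scale = k² = sec²φ = 1/cos²(54.8°) = 1/0.5764² = 3.010.
True area = apparent / (areal scale) = 224000 / 3.010 ≈ 74400 km².

74400 km²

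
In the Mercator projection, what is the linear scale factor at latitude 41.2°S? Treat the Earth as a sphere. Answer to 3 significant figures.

1.33

For Mercator, h = k = sec φ (a conformal cylindrical projection has a single point scale, 1/cos φ).
k = 1/cos 41.2° = 1/0.7524 = 1.329.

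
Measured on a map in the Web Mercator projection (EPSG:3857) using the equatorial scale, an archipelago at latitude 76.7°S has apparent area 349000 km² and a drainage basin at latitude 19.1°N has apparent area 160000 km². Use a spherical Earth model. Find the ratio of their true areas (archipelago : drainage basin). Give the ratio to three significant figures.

0.129

Since Mercator area scale is 1/cos²φ, the true area equals the apparent area multiplied by cos²φ.
True area of archipelago: 349000 × cos²(76.7°) = 349000 × 0.05292 = 18470 km².
True area of drainage basin: 160000 × cos²(19.1°) = 160000 × 0.8929 = 142900 km².
Ratio = 18470 / 142900 ≈ 0.129.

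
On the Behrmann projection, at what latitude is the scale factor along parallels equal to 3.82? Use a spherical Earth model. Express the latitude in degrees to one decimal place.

Behrmann is a cylindrical equal-area projection with standard parallels at ±30°. Cylindrical equal-area (φ₀ = 30°): h = cos φ / cos 30° along meridians, k = cos 30° / cos φ along parallels; h·k = 1.
k = cos φ₀ / cos φ = 3.82  ⇒  cos φ = cos 30° / 3.82 = 0.2267.
φ = arccos(0.2267) ≈ 76.9°.

76.9°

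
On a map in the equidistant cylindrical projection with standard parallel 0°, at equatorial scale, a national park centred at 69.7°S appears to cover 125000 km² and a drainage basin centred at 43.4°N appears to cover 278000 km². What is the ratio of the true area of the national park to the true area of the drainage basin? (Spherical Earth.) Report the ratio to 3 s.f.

0.215

Plate carrée has h = 1 and k = sec φ, giving areal scale sec φ; true area = (apparent area) · cos φ.
True area of national park: 125000 × cos(69.7°) = 125000 × 0.3469 = 43370 km².
True area of drainage basin: 278000 × cos(43.4°) = 278000 × 0.7266 = 202000 km².
Ratio = 43370 / 202000 ≈ 0.215.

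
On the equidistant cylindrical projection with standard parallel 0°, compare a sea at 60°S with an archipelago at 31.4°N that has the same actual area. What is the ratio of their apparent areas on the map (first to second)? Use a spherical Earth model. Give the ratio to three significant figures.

For the equirectangular projection with φ₀ = 0 (plate carrée), h = 1 along meridians and k = sec φ along parallels.
Areal scale at 60°: h·k = 1.000 × 2.000 = 2.000.
Areal scale at 31.4°: h·k = 1.000 × 1.172 = 1.172.
Ratio = 2.000/1.172 ≈ 1.71.

1.71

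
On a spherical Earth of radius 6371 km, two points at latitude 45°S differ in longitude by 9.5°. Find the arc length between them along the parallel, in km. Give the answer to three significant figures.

747 km

Arc length along a parallel = R cos φ · Δλ (with Δλ in radians).
= 6371 × cos 45° × (9.5° × π/180) = 6371 × 0.7071 × 0.1658 ≈ 747 km.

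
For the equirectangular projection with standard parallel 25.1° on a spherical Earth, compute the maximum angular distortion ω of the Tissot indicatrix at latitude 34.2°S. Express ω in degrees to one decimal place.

5.2°

In the equirectangular projection with standard parallel φ₀ = 25.1° (x = Rλ cos φ₀, y = Rφ), meridians are true-scale (h = 1) and the parallel scale is k = cos φ₀ / cos φ.
At 34.2°: h = 1.000, k = 1.095; principal scales a = 1.095, b = 1.000.
sin(ω/2) = (a − b)/(a + b) = 0.09490/2.095 = 0.04530, so ω = 2 arcsin(0.04530) ≈ 5.2°.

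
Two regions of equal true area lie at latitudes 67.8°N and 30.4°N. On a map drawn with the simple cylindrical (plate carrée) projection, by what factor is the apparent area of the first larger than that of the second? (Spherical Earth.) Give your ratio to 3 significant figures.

2.28

Plate carrée maps x = Rλ, y = Rφ. The meridian scale is h = 1 and the parallel scale is k = 1/cos φ = sec φ.
Areal scale at 67.8°: h·k = 1.000 × 2.647 = 2.647.
Areal scale at 30.4°: h·k = 1.000 × 1.159 = 1.159.
Ratio = 2.647/1.159 ≈ 2.28.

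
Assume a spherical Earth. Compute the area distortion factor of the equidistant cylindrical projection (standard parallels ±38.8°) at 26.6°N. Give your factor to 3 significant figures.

0.872

In the equirectangular projection with standard parallel φ₀ = 38.8° (x = Rλ cos φ₀, y = Rφ), meridians are true-scale (h = 1) and the parallel scale is k = cos φ₀ / cos φ.
Areal scale = h·k = 1 × cos φ₀ / cos φ; at 26.6°, h = 1.000, k = 0.8716, so h·k = 0.8716.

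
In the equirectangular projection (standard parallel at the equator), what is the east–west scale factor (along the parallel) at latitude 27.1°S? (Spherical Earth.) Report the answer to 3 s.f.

Plate carrée maps x = Rλ, y = Rφ. The meridian scale is h = 1 and the parallel scale is k = 1/cos φ = sec φ.
k = 1/cos 27.1° = 1/0.8902 = 1.123.

1.12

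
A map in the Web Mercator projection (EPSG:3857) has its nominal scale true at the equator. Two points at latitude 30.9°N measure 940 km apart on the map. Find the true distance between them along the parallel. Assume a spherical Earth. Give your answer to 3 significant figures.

For Mercator, h = k = sec φ (a conformal cylindrical projection has a single point scale, 1/cos φ).
Along the parallel at 30.9°, map distances are exaggerated by k = sec 30.9° = 1.165.
True distance = 940 / 1.165 = 940 × cos 30.9° ≈ 807 km.

807 km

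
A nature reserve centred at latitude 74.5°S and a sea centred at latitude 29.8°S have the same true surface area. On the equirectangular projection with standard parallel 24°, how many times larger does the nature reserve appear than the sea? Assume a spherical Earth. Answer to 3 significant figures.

With standard parallel φ₀ = 24°, the equirectangular projection gives x = Rλ cos φ₀, y = Rφ, so h = 1 and k = cos 24° / cos φ.
Areal scale at 74.5°: h·k = 1.000 × 3.418 = 3.418.
Areal scale at 29.8°: h·k = 1.000 × 1.053 = 1.053.
Ratio = 3.418/1.053 ≈ 3.25.

3.25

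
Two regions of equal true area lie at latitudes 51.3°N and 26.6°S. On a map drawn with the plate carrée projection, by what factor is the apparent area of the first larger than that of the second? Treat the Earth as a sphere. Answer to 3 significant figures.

1.43

Plate carrée maps x = Rλ, y = Rφ. The meridian scale is h = 1 and the parallel scale is k = 1/cos φ = sec φ.
Areal scale at 51.3°: h·k = 1.000 × 1.599 = 1.599.
Areal scale at 26.6°: h·k = 1.000 × 1.118 = 1.118.
Ratio = 1.599/1.118 ≈ 1.43.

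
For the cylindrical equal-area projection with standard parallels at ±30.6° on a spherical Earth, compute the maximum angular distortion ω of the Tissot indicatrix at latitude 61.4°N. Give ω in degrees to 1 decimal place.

63.7°

A cylindrical equal-area projection with standard parallel φ₀ has meridian scale h = cos φ / cos φ₀ and parallel scale k = cos φ₀ / cos φ (so areas are preserved, h·k = 1).
At 61.4°: h = 0.5561, k = 1.798; principal scales a = 1.798, b = 0.5561.
sin(ω/2) = (a − b)/(a + b) = 1.242/2.354 = 0.5275, so ω = 2 arcsin(0.5275) ≈ 63.7°.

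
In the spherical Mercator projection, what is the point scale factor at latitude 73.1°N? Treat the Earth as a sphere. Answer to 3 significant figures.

Mercator is conformal, so the point scale is isotropic: h = k = sec φ = 1/cos φ.
k = 1/cos 73.1° = 1/0.2907 = 3.440.

3.44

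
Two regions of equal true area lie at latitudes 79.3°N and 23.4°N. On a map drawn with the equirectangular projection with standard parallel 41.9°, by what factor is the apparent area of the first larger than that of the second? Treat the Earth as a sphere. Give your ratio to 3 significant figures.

The equidistant cylindrical projection with φ₀ = 41.9° has h = 1 (meridians true) and k = cos φ₀ / cos φ along parallels.
Areal scale at 79.3°: h·k = 1.000 × 4.009 = 4.009.
Areal scale at 23.4°: h·k = 1.000 × 0.8110 = 0.8110.
Ratio = 4.009/0.8110 ≈ 4.94.

4.94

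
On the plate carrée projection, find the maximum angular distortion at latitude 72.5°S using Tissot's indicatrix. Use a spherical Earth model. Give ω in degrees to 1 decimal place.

65.0°

In the plate carrée (x = Rλ, y = Rφ), meridians are true-scale (h = 1) and parallels are stretched by k = sec φ.
At 72.5°: h = 1.000, k = 3.326; principal scales a = 3.326, b = 1.000.
sin(ω/2) = (a − b)/(a + b) = 2.326/4.326 = 0.5376, so ω = 2 arcsin(0.5376) ≈ 65.0°.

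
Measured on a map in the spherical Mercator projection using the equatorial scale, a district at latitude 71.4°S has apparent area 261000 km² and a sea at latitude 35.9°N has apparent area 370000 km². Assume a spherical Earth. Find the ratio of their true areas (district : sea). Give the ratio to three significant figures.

Mercator's areal exaggeration is sec²φ; hence true area = (apparent area) · cos²φ.
True area of district: 261000 × cos²(71.4°) = 261000 × 0.1017 = 26550 km².
True area of sea: 370000 × cos²(35.9°) = 370000 × 0.6562 = 242800 km².
Ratio = 26550 / 242800 ≈ 0.109.

0.109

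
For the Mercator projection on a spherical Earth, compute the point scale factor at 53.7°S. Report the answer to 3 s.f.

1.69

The Mercator projection is conformal; its linear scale factor is the same in every direction and equals sec φ = 1/cos φ.
k = 1/cos 53.7° = 1/0.5920 = 1.689.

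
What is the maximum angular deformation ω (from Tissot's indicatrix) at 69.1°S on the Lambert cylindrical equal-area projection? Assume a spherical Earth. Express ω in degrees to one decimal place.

101.5°

The Lambert cylindrical equal-area projection is the cylindrical equal-area projection with its standard parallel at the equator (φ₀ = 0). For cylindrical equal-area with standard parallel φ₀, h = cos φ / cos φ₀ and k = cos φ₀ / cos φ, so h·k = 1.
At 69.1°: h = 0.3567, k = 2.803; principal scales a = 2.803, b = 0.3567.
sin(ω/2) = (a − b)/(a + b) = 2.446/3.160 = 0.7742, so ω = 2 arcsin(0.7742) ≈ 101.5°.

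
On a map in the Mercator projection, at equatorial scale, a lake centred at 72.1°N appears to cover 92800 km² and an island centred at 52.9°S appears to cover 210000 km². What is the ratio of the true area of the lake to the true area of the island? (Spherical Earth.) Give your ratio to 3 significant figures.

0.115

Since Mercator area scale is 1/cos²φ, the true area equals the apparent area multiplied by cos²φ.
True area of lake: 92800 × cos²(72.1°) = 92800 × 0.09447 = 8767 km².
True area of island: 210000 × cos²(52.9°) = 210000 × 0.3639 = 76410 km².
Ratio = 8767 / 76410 ≈ 0.115.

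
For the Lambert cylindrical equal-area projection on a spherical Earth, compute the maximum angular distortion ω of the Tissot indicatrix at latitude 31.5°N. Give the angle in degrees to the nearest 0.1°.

18.2°

The Lambert cylindrical equal-area projection is the cylindrical equal-area projection with its standard parallel at the equator (φ₀ = 0). Cylindrical equal-area (φ₀ = 0°): h = cos φ / cos 0° along meridians, k = cos 0° / cos φ along parallels; h·k = 1.
At 31.5°: h = 0.8526, k = 1.173; principal scales a = 1.173, b = 0.8526.
sin(ω/2) = (a − b)/(a + b) = 0.3202/2.025 = 0.1581, so ω = 2 arcsin(0.1581) ≈ 18.2°.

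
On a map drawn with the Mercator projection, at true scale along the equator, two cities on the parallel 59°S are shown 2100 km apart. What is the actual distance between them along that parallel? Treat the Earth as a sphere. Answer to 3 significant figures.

The Mercator projection is conformal; its linear scale factor is the same in every direction and equals sec φ = 1/cos φ.
Along the parallel at 59°, map distances are exaggerated by k = sec 59° = 1.942.
True distance = 2100 / 1.942 = 2100 × cos 59° ≈ 1080 km.

1080 km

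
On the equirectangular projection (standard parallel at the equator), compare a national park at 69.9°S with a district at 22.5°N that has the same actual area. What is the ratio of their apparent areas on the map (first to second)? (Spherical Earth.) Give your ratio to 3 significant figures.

For the equirectangular projection with φ₀ = 0 (plate carrée), h = 1 along meridians and k = sec φ along parallels.
Areal scale at 69.9°: h·k = 1.000 × 2.910 = 2.910.
Areal scale at 22.5°: h·k = 1.000 × 1.082 = 1.082.
Ratio = 2.910/1.082 ≈ 2.69.

2.69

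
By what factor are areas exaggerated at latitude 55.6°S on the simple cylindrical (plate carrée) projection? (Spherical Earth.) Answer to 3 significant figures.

Plate carrée maps x = Rλ, y = Rφ. The meridian scale is h = 1 and the parallel scale is k = 1/cos φ = sec φ.
Areal scale = h·k = 1 × sec φ; at 55.6°, h = 1.000, k = 1.770, so h·k = 1.770.

1.77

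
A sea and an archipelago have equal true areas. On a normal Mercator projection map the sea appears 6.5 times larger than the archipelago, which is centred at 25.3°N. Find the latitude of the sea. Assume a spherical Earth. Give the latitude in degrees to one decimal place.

On Mercator, (apparent₁)/(apparent₂) = sec²φ₁ / sec²φ₂ when true areas are equal.
cos²φ₂ / cos²φ₁ = 6.5  ⇒  cos φ₁ = cos 25.3° / √6.5 = 0.9041/2.550 = 0.3546.
φ₁ = arccos(0.3546) ≈ 69.2°.

69.2°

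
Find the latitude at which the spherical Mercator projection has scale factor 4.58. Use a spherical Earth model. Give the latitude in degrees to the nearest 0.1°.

Mercator scale is k = sec φ = 1/cos φ.
1/cos φ = 4.58  ⇒  cos φ = 0.2183  ⇒  φ = arccos(0.2183) ≈ 77.4°.

77.4°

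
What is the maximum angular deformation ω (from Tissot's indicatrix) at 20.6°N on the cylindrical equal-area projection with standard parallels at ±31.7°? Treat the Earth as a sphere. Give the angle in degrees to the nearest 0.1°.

10.9°

Cylindrical equal-area (φ₀ = 31.7°): h = cos φ / cos 31.7° along meridians, k = cos 31.7° / cos φ along parallels; h·k = 1.
At 20.6°: h = 1.100, k = 0.9089; principal scales a = 1.100, b = 0.9089.
sin(ω/2) = (a − b)/(a + b) = 0.1913/2.009 = 0.09520, so ω = 2 arcsin(0.09520) ≈ 10.9°.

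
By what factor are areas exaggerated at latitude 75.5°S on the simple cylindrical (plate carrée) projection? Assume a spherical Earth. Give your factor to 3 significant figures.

Plate carrée maps x = Rλ, y = Rφ. The meridian scale is h = 1 and the parallel scale is k = 1/cos φ = sec φ.
Areal scale = h·k = 1 × sec φ; at 75.5°, h = 1.000, k = 3.994, so h·k = 3.994.

3.99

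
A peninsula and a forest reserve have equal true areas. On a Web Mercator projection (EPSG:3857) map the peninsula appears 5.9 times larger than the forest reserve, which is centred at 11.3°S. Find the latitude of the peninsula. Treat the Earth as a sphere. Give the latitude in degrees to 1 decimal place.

66.2°

Mercator areal scale is sec²φ, so apparent-area ratio = sec²φ₁ / sec²φ₂ = cos²φ₂ / cos²φ₁.
cos²φ₂ / cos²φ₁ = 5.9  ⇒  cos φ₁ = cos 11.3° / √5.9 = 0.9806/2.429 = 0.4037.
φ₁ = arccos(0.4037) ≈ 66.2°.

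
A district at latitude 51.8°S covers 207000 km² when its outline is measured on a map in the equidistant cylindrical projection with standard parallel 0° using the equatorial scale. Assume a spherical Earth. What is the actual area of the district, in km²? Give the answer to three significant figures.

128000 km²

In the plate carrée (x = Rλ, y = Rφ), meridians are true-scale (h = 1) and parallels are stretched by k = sec φ.
Areal scale = h·k = 1 × sec φ; at 51.8°, h = 1.000, k = 1.617, so h·k = 1.617.
True area = apparent / (areal scale) = 207000 / 1.617 ≈ 128000 km².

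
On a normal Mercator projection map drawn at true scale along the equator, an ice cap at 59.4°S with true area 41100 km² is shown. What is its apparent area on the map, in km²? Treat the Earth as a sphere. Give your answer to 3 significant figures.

The Mercator projection is conformal; its linear scale factor is the same in every direction and equals sec φ = 1/cos φ.
Areal scale = k² = sec²φ = 1/cos²(59.4°) = 1/0.5090² = 3.859.
Apparent area = 41100 × 3.859 ≈ 159000 km².

159000 km²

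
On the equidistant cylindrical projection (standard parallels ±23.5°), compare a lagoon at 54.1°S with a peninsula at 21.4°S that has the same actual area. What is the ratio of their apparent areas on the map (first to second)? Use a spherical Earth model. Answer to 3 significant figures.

With standard parallel φ₀ = 23.5°, the equirectangular projection gives x = Rλ cos φ₀, y = Rφ, so h = 1 and k = cos 23.5° / cos φ.
Areal scale at 54.1°: h·k = 1.000 × 1.564 = 1.564.
Areal scale at 21.4°: h·k = 1.000 × 0.9850 = 0.9850.
Ratio = 1.564/0.9850 ≈ 1.59.

1.59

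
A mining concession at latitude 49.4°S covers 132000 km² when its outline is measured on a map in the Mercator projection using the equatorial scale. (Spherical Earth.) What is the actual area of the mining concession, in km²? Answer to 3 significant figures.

55900 km²

The Mercator projection is conformal; its linear scale factor is the same in every direction and equals sec φ = 1/cos φ.
Areal scale = k² = sec²φ = 1/cos²(49.4°) = 1/0.6508² = 2.361.
True area = apparent / (areal scale) = 132000 / 2.361 ≈ 55900 km².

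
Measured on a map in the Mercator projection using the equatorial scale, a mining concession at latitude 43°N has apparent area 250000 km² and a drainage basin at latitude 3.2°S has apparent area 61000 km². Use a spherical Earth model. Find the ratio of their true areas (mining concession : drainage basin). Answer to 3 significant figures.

2.20

Mercator's areal exaggeration is sec²φ; hence true area = (apparent area) · cos²φ.
True area of mining concession: 250000 × cos²(43°) = 250000 × 0.5349 = 133700 km².
True area of drainage basin: 61000 × cos²(3.2°) = 61000 × 0.9969 = 60810 km².
Ratio = 133700 / 60810 ≈ 2.20.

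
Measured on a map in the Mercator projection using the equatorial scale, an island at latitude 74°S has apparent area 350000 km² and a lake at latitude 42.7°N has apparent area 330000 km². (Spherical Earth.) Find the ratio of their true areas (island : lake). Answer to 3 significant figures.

On Mercator the areal scale is sec²φ, so true area = apparent × cos²φ.
True area of island: 350000 × cos²(74°) = 350000 × 0.07598 = 26590 km².
True area of lake: 330000 × cos²(42.7°) = 330000 × 0.5401 = 178200 km².
Ratio = 26590 / 178200 ≈ 0.149.

0.149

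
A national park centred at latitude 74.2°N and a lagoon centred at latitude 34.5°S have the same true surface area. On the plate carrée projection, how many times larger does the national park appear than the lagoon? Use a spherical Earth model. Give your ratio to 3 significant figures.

3.03

In the plate carrée (x = Rλ, y = Rφ), meridians are true-scale (h = 1) and parallels are stretched by k = sec φ.
Areal scale at 74.2°: h·k = 1.000 × 3.673 = 3.673.
Areal scale at 34.5°: h·k = 1.000 × 1.213 = 1.213.
Ratio = 3.673/1.213 ≈ 3.03.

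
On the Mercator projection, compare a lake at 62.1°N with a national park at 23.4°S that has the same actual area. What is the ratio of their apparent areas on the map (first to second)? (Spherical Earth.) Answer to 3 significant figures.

On Mercator, area is exaggerated by sec²φ = 1/cos²φ.
At 62.1°: sec²(62.1°) = 1/0.4679² = 4.567.
At 23.4°: sec²(23.4°) = 1/0.9178² = 1.187.
Ratio = 4.567/1.187 = cos²(23.4°)/cos²(62.1°) ≈ 3.85.

3.85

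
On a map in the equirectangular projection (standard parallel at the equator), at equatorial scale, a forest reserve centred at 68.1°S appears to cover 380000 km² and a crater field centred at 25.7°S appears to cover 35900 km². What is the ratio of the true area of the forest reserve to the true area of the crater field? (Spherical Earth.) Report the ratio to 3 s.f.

4.38

On the plate carrée, areal scale = h·k = 1 × sec φ, so true area = apparent × cos φ.
True area of forest reserve: 380000 × cos(68.1°) = 380000 × 0.3730 = 141700 km².
True area of crater field: 35900 × cos(25.7°) = 35900 × 0.9011 = 32350 km².
Ratio = 141700 / 32350 ≈ 4.38.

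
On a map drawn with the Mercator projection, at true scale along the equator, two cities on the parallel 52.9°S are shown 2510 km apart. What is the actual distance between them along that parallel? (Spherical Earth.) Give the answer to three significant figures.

1510 km

Mercator is conformal, so the point scale is isotropic: h = k = sec φ = 1/cos φ.
Along the parallel at 52.9°, map distances are exaggerated by k = sec 52.9° = 1.658.
True distance = 2510 / 1.658 = 2510 × cos 52.9° ≈ 1510 km.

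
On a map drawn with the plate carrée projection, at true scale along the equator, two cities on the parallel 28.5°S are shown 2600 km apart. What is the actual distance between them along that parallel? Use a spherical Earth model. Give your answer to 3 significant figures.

In the plate carrée (x = Rλ, y = Rφ), meridians are true-scale (h = 1) and parallels are stretched by k = sec φ.
Along the parallel at 28.5°, map distances are exaggerated by k = sec 28.5° = 1.138.
True distance = 2600 / 1.138 = 2600 × cos 28.5° ≈ 2280 km.

2280 km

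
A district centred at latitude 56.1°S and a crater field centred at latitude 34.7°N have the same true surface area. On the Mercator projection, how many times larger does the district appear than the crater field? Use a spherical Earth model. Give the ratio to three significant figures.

On Mercator, area is exaggerated by sec²φ = 1/cos²φ.
At 56.1°: sec²(56.1°) = 1/0.5577² = 3.215.
At 34.7°: sec²(34.7°) = 1/0.8221² = 1.479.
Ratio = 3.215/1.479 = cos²(34.7°)/cos²(56.1°) ≈ 2.17.

2.17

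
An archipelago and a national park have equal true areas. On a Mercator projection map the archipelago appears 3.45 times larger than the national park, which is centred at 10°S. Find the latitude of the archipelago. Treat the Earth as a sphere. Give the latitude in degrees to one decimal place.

58.0°

For equal true areas on Mercator, apparent areas scale as sec²φ, so the ratio is cos²φ₂ / cos²φ₁.
cos²φ₂ / cos²φ₁ = 3.45  ⇒  cos φ₁ = cos 10° / √3.45 = 0.9848/1.857 = 0.5302.
φ₁ = arccos(0.5302) ≈ 58.0°.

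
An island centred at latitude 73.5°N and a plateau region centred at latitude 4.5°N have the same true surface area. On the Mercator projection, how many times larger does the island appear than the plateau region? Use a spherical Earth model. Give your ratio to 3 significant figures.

12.3

Mercator areal scale is sec²φ.
At 73.5°: sec²(73.5°) = 1/0.2840² = 12.40.
At 4.5°: sec²(4.5°) = 1/0.9969² = 1.006.
Ratio = 12.40/1.006 = cos²(4.5°)/cos²(73.5°) ≈ 12.3.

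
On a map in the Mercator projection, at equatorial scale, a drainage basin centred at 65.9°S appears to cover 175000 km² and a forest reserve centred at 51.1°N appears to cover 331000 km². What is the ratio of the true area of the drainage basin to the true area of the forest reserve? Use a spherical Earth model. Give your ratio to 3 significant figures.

Since Mercator area scale is 1/cos²φ, the true area equals the apparent area multiplied by cos²φ.
True area of drainage basin: 175000 × cos²(65.9°) = 175000 × 0.1667 = 29180 km².
True area of forest reserve: 331000 × cos²(51.1°) = 331000 × 0.3943 = 130500 km².
Ratio = 29180 / 130500 ≈ 0.224.

0.224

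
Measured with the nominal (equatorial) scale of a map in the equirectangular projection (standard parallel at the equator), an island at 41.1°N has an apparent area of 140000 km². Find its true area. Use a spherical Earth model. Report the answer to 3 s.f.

Plate carrée maps x = Rλ, y = Rφ. The meridian scale is h = 1 and the parallel scale is k = 1/cos φ = sec φ.
Areal scale = h·k = 1 × sec φ; at 41.1°, h = 1.000, k = 1.327, so h·k = 1.327.
True area = apparent / (areal scale) = 140000 / 1.327 ≈ 105000 km².

105000 km²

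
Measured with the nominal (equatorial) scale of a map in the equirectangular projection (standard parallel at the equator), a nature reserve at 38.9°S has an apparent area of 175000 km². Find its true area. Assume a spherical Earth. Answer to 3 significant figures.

Plate carrée maps x = Rλ, y = Rφ. The meridian scale is h = 1 and the parallel scale is k = 1/cos φ = sec φ.
Areal scale = h·k = 1 × sec φ; at 38.9°, h = 1.000, k = 1.285, so h·k = 1.285.
True area = apparent / (areal scale) = 175000 / 1.285 ≈ 136000 km².

136000 km²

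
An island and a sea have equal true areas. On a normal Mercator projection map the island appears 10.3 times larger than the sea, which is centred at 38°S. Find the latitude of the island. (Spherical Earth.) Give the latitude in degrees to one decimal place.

For equal true areas on Mercator, apparent areas scale as sec²φ, so the ratio is cos²φ₂ / cos²φ₁.
cos²φ₂ / cos²φ₁ = 10.3  ⇒  cos φ₁ = cos 38° / √10.3 = 0.7880/3.209 = 0.2455.
φ₁ = arccos(0.2455) ≈ 75.8°.

75.8°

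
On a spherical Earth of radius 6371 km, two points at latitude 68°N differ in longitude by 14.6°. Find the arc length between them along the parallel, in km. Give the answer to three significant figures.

608 km

Arc length along a parallel = R cos φ · Δλ (with Δλ in radians).
= 6371 × cos 68° × (14.6° × π/180) = 6371 × 0.3746 × 0.2548 ≈ 608 km.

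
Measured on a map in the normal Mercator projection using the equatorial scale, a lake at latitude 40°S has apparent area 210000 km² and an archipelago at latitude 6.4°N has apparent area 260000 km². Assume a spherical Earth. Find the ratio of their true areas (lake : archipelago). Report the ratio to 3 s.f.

0.480

Mercator's areal exaggeration is sec²φ; hence true area = (apparent area) · cos²φ.
True area of lake: 210000 × cos²(40°) = 210000 × 0.5868 = 123200 km².
True area of archipelago: 260000 × cos²(6.4°) = 260000 × 0.9876 = 256800 km².
Ratio = 123200 / 256800 ≈ 0.480.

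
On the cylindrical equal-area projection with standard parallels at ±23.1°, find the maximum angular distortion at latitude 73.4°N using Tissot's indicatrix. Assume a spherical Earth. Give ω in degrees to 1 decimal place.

111.0°

For cylindrical equal-area with standard parallel φ₀, h = cos φ / cos φ₀ and k = cos φ₀ / cos φ, so h·k = 1.
At 73.4°: h = 0.3106, k = 3.220; principal scales a = 3.220, b = 0.3106.
sin(ω/2) = (a − b)/(a + b) = 2.909/3.530 = 0.8240, so ω = 2 arcsin(0.8240) ≈ 111.0°.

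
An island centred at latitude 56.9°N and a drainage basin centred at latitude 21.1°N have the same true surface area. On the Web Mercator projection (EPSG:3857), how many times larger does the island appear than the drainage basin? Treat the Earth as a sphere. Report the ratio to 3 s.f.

2.92

Mercator is conformal with k = sec φ, so areal scale = k² = sec²φ.
At 56.9°: sec²(56.9°) = 1/0.5461² = 3.353.
At 21.1°: sec²(21.1°) = 1/0.9330² = 1.149.
Ratio = 3.353/1.149 = cos²(21.1°)/cos²(56.9°) ≈ 2.92.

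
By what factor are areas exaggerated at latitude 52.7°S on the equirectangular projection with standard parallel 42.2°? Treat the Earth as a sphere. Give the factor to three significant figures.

1.22

The equidistant cylindrical projection with φ₀ = 42.2° has h = 1 (meridians true) and k = cos φ₀ / cos φ along parallels.
Areal scale = h·k = 1 × cos φ₀ / cos φ; at 52.7°, h = 1.000, k = 1.222, so h·k = 1.222.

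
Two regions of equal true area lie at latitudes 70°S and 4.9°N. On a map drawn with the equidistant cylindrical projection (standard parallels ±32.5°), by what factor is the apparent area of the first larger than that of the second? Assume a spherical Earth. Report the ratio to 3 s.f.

The equidistant cylindrical projection with φ₀ = 32.5° has h = 1 (meridians true) and k = cos φ₀ / cos φ along parallels.
Areal scale at 70°: h·k = 1.000 × 2.466 = 2.466.
Areal scale at 4.9°: h·k = 1.000 × 0.8465 = 0.8465.
Ratio = 2.466/0.8465 ≈ 2.91.

2.91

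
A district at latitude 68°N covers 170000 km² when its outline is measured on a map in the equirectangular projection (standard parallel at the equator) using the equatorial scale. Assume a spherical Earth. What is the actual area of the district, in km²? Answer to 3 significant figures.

Plate carrée maps x = Rλ, y = Rφ. The meridian scale is h = 1 and the parallel scale is k = 1/cos φ = sec φ.
Areal scale = h·k = 1 × sec φ; at 68°, h = 1.000, k = 2.669, so h·k = 2.669.
True area = apparent / (areal scale) = 170000 / 2.669 ≈ 63700 km².

63700 km²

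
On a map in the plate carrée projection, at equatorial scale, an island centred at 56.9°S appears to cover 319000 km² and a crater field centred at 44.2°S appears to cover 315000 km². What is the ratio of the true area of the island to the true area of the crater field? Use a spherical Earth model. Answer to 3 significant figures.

0.771

Plate carrée has h = 1 and k = sec φ, giving areal scale sec φ; true area = (apparent area) · cos φ.
True area of island: 319000 × cos(56.9°) = 319000 × 0.5461 = 174200 km².
True area of crater field: 315000 × cos(44.2°) = 315000 × 0.7169 = 225800 km².
Ratio = 174200 / 225800 ≈ 0.771.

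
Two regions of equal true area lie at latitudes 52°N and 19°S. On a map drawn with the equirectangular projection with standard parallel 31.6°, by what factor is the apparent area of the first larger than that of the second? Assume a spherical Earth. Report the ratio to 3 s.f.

In the equirectangular projection with standard parallel φ₀ = 31.6° (x = Rλ cos φ₀, y = Rφ), meridians are true-scale (h = 1) and the parallel scale is k = cos φ₀ / cos φ.
Areal scale at 52°: h·k = 1.000 × 1.383 = 1.383.
Areal scale at 19°: h·k = 1.000 × 0.9008 = 0.9008.
Ratio = 1.383/0.9008 ≈ 1.54.

1.54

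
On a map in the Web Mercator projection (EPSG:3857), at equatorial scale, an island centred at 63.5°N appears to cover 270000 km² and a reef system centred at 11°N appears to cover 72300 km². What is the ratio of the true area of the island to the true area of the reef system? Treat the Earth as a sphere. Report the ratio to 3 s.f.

Since Mercator area scale is 1/cos²φ, the true area equals the apparent area multiplied by cos²φ.
True area of island: 270000 × cos²(63.5°) = 270000 × 0.1991 = 53750 km².
True area of reef system: 72300 × cos²(11°) = 72300 × 0.9636 = 69670 km².
Ratio = 53750 / 69670 ≈ 0.772.

0.772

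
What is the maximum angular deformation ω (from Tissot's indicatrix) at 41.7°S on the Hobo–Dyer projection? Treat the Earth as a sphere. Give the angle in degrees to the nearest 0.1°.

7.0°

The Hobo–Dyer projection is cylindrical equal-area with φ₀ = 37.5°. A cylindrical equal-area projection with standard parallel φ₀ has meridian scale h = cos φ / cos φ₀ and parallel scale k = cos φ₀ / cos φ (so areas are preserved, h·k = 1).
At 41.7°: h = 0.9411, k = 1.063; principal scales a = 1.063, b = 0.9411.
sin(ω/2) = (a − b)/(a + b) = 0.1215/2.004 = 0.06061, so ω = 2 arcsin(0.06061) ≈ 7.0°.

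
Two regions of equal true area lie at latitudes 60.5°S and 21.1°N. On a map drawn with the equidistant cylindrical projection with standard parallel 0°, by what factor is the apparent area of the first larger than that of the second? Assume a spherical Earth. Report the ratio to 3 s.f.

In the plate carrée (x = Rλ, y = Rφ), meridians are true-scale (h = 1) and parallels are stretched by k = sec φ.
Areal scale at 60.5°: h·k = 1.000 × 2.031 = 2.031.
Areal scale at 21.1°: h·k = 1.000 × 1.072 = 1.072.
Ratio = 2.031/1.072 ≈ 1.89.

1.89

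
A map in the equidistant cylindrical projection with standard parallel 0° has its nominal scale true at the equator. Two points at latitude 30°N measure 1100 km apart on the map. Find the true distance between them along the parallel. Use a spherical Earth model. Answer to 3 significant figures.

953 km

Plate carrée maps x = Rλ, y = Rφ. The meridian scale is h = 1 and the parallel scale is k = 1/cos φ = sec φ.
Along the parallel at 30°, map distances are exaggerated by k = sec 30° = 1.155.
True distance = 1100 / 1.155 = 1100 × cos 30° ≈ 953 km.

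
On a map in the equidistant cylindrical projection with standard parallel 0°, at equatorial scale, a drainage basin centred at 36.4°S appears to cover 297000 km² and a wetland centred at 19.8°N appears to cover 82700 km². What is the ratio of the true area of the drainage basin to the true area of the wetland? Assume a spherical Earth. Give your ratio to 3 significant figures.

On the plate carrée, areal scale = h·k = 1 × sec φ, so true area = apparent × cos φ.
True area of drainage basin: 297000 × cos(36.4°) = 297000 × 0.8049 = 239100 km².
True area of wetland: 82700 × cos(19.8°) = 82700 × 0.9409 = 77810 km².
Ratio = 239100 / 77810 ≈ 3.07.

3.07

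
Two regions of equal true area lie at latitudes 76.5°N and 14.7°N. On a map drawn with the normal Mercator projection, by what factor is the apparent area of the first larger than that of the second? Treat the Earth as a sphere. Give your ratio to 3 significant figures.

17.2

Mercator is conformal with k = sec φ, so areal scale = k² = sec²φ.
At 76.5°: sec²(76.5°) = 1/0.2334² = 18.35.
At 14.7°: sec²(14.7°) = 1/0.9673² = 1.069.
Ratio = 18.35/1.069 = cos²(14.7°)/cos²(76.5°) ≈ 17.2.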